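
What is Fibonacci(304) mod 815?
413

Matrix identity: Q^n = [[F_(n+1), F_n], [F_n, F_(n-1)]] with Q = [[1,1],[1,0]].
n = 304 = 100110000₂. Square-and-multiply, entries mod 815:
Q^1 = [[1,1],[1,0]]
Q^2 = (Q^1)² = [[2,1],[1,1]]
Q^4 = (Q^2)² = [[5,3],[3,2]]
Q^9 = (Q^4)²·Q = [[55,34],[34,21]]
Q^19 = (Q^9)²·Q = [[245,106],[106,139]]
Q^38 = (Q^19)² = [[356,769],[769,402]]
Q^76 = (Q^38)² = [[82,177],[177,720]]
Q^152 = (Q^76)² = [[563,144],[144,419]]
Q^304 = (Q^152)² = [[295,413],[413,697]]
F_304 mod 815 = Q^304[0][1] = 413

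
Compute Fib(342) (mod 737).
133

Matrix identity: Q^n = [[F_(n+1), F_n], [F_n, F_(n-1)]] with Q = [[1,1],[1,0]].
n = 342 = 101010110₂. Square-and-multiply, entries mod 737:
Q^1 = [[1,1],[1,0]]
Q^2 = (Q^1)² = [[2,1],[1,1]]
Q^5 = (Q^2)²·Q = [[8,5],[5,3]]
Q^10 = (Q^5)² = [[89,55],[55,34]]
Q^21 = (Q^10)²·Q = [[23,628],[628,132]]
Q^42 = (Q^21)² = [[618,56],[56,562]]
Q^85 = (Q^42)²·Q = [[96,346],[346,487]]
Q^171 = (Q^85)²·Q = [[474,694],[694,517]]
Q^342 = (Q^171)² = [[266,133],[133,133]]
F_342 mod 737 = Q^342[0][1] = 133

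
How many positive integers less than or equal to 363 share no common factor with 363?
220

363 = 3 × 11^2
φ(n) = n × ∏(1 - 1/p) for each prime p dividing n
φ(363) = 363 × (1 - 1/3) × (1 - 1/11) = 220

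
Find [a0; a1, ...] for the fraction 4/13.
[0; 3, 4]

Euclidean algorithm steps:
4 = 0 × 13 + 4
13 = 3 × 4 + 1
4 = 4 × 1 + 0
Continued fraction: [0; 3, 4]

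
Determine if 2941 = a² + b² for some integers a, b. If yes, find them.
5² + 54² (a=5, b=54)

Factorization: 2941 = 17 × 173
By Fermat: n is sum of two squares iff every prime p ≡ 3 (mod 4) appears to even power.
All primes ≡ 3 (mod 4) appear to even power.
Search a = 0, 1, 2, … for 2941 - a² a perfect square: first hit at a = 5: 2941 - 25 = 2916 = 54².
2941 = 5² + 54² = 25 + 2916 ✓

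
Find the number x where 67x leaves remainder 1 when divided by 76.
59

gcd(67, 76) = 1, so the inverse exists.
Extended Euclidean algorithm on (76, 67):
76 = 1 × 67 + 9  ⟹  9 = (1)·76 + (-1)·67
67 = 7 × 9 + 4  ⟹  4 = (-7)·76 + (8)·67
9 = 2 × 4 + 1  ⟹  1 = (15)·76 + (-17)·67
So (-17)·67 ≡ 1 (mod 76), i.e. 67^(-1) ≡ -17 ≡ 59 (mod 76).
Check: 67 × 59 = 3953 ≡ 1 (mod 76)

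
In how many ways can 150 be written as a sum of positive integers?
40853235313

p(n) counts ways to write n as a sum of positive integers (order ignored).
Euler's pentagonal recurrence: p(k) = p(k-1) + p(k-2) - p(k-5) - p(k-7) + p(k-12) + p(k-15) - ... (offsets j(3j∓1)/2, signs ++--, p(0)=1, p(<0)=0).
DP table for k = 0..149: p(0)=1, p(1)=1, p(2)=2, p(3)=3, p(4)=5, p(5)=7, p(6)=11, p(7)=15, p(8)=22, p(9)=30, p(10)=42, p(11)=56, p(12)=77, p(13)=101, p(14)=135, p(15)=176, p(16)=231, p(17)=297, p(18)=385, p(19)=490, p(20)=627, p(21)=792, p(22)=1002, p(23)=1255, p(24)=1575, p(25)=1958, p(26)=2436, p(27)=3010, p(28)=3718, p(29)=4565, p(30)=5604, p(31)=6842, p(32)=8349, p(33)=10143, p(34)=12310, p(35)=14883, p(36)=17977, p(37)=21637, p(38)=26015, p(39)=31185, p(40)=37338, p(41)=44583, p(42)=53174, p(43)=63261, p(44)=75175, p(45)=89134, p(46)=105558, p(47)=124754, p(48)=147273, p(49)=173525, p(50)=204226, p(51)=239943, p(52)=281589, p(53)=329931, p(54)=386155, p(55)=451276, p(56)=526823, p(57)=614154, p(58)=715220, p(59)=831820, p(60)=966467, p(61)=1121505, p(62)=1300156, p(63)=1505499, p(64)=1741630, p(65)=2012558, p(66)=2323520, p(67)=2679689, p(68)=3087735, p(69)=3554345, p(70)=4087968, p(71)=4697205, p(72)=5392783, p(73)=6185689, p(74)=7089500, p(75)=8118264, p(76)=9289091, p(77)=10619863, p(78)=12132164, p(79)=13848650, p(80)=15796476, p(81)=18004327, p(82)=20506255, p(83)=23338469, p(84)=26543660, p(85)=30167357, p(86)=34262962, p(87)=38887673, p(88)=44108109, p(89)=49995925, p(90)=56634173, p(91)=64112359, p(92)=72533807, p(93)=82010177, p(94)=92669720, p(95)=104651419, p(96)=118114304, p(97)=133230930, p(98)=150198136, p(99)=169229875, p(100)=190569292, p(101)=214481126, p(102)=241265379, p(103)=271248950, p(104)=304801365, p(105)=342325709, p(106)=384276336, p(107)=431149389, p(108)=483502844, p(109)=541946240, p(110)=607163746, p(111)=679903203, p(112)=761002156, p(113)=851376628, p(114)=952050665, p(115)=1064144451, p(116)=1188908248, p(117)=1327710076, p(118)=1482074143, p(119)=1653668665, p(120)=1844349560, p(121)=2056148051, p(122)=2291320912, p(123)=2552338241, p(124)=2841940500, p(125)=3163127352, p(126)=3519222692, p(127)=3913864295, p(128)=4351078600, p(129)=4835271870, p(130)=5371315400, p(131)=5964539504, p(132)=6620830889, p(133)=7346629512, p(134)=8149040695, p(135)=9035836076, p(136)=10015581680, p(137)=11097645016, p(138)=12292341831, p(139)=13610949895, p(140)=15065878135, p(141)=16670689208, p(142)=18440293320, p(143)=20390982757, p(144)=22540654445, p(145)=24908858009, p(146)=27517052599, p(147)=30388671978, p(148)=33549419497, p(149)=37027355200.
Final step: p(150) = p(149) + p(148) - p(145) - p(143) + p(138) + p(135) - p(128) - p(124) + p(115) + p(110) - p(99) - p(93) + p(80) + p(73) - p(58) - p(50) + p(33) + p(24) - p(5)
= 37027355200 + 33549419497 - 24908858009 - 20390982757 + 12292341831 + 9035836076 - 4351078600 - 2841940500 + 1064144451 + 607163746 - 169229875 - 82010177 + 15796476 + 6185689 - 715220 - 204226 + 10143 + 1575 - 7
= 40853235313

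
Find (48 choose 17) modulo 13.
1

Using Lucas' theorem:
Write n=48 and k=17 in base 13:
n in base 13: [3, 9]
k in base 13: [1, 4]
C(48,17) mod 13 = ∏ C(n_i, k_i) mod 13
Digit binomials (mod 13): C(3,1) = 3; C(9,4) = 126 ≡ 9
Product: 3 × 9 = 27 ≡ 1 (mod 13)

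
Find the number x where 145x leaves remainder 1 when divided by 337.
86

gcd(145, 337) = 1, so the inverse exists.
Extended Euclidean algorithm on (337, 145):
337 = 2 × 145 + 47  ⟹  47 = (1)·337 + (-2)·145
145 = 3 × 47 + 4  ⟹  4 = (-3)·337 + (7)·145
47 = 11 × 4 + 3  ⟹  3 = (34)·337 + (-79)·145
4 = 1 × 3 + 1  ⟹  1 = (-37)·337 + (86)·145
So (86)·145 ≡ 1 (mod 337), i.e. 145^(-1) ≡ 86 (mod 337).
Check: 145 × 86 = 12470 ≡ 1 (mod 337)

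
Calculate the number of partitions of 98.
150198136

p(n) counts ways to write n as a sum of positive integers (order ignored).
Euler's pentagonal recurrence: p(k) = p(k-1) + p(k-2) - p(k-5) - p(k-7) + p(k-12) + p(k-15) - ... (offsets j(3j∓1)/2, signs ++--, p(0)=1, p(<0)=0).
DP table for k = 0..97: p(0)=1, p(1)=1, p(2)=2, p(3)=3, p(4)=5, p(5)=7, p(6)=11, p(7)=15, p(8)=22, p(9)=30, p(10)=42, p(11)=56, p(12)=77, p(13)=101, p(14)=135, p(15)=176, p(16)=231, p(17)=297, p(18)=385, p(19)=490, p(20)=627, p(21)=792, p(22)=1002, p(23)=1255, p(24)=1575, p(25)=1958, p(26)=2436, p(27)=3010, p(28)=3718, p(29)=4565, p(30)=5604, p(31)=6842, p(32)=8349, p(33)=10143, p(34)=12310, p(35)=14883, p(36)=17977, p(37)=21637, p(38)=26015, p(39)=31185, p(40)=37338, p(41)=44583, p(42)=53174, p(43)=63261, p(44)=75175, p(45)=89134, p(46)=105558, p(47)=124754, p(48)=147273, p(49)=173525, p(50)=204226, p(51)=239943, p(52)=281589, p(53)=329931, p(54)=386155, p(55)=451276, p(56)=526823, p(57)=614154, p(58)=715220, p(59)=831820, p(60)=966467, p(61)=1121505, p(62)=1300156, p(63)=1505499, p(64)=1741630, p(65)=2012558, p(66)=2323520, p(67)=2679689, p(68)=3087735, p(69)=3554345, p(70)=4087968, p(71)=4697205, p(72)=5392783, p(73)=6185689, p(74)=7089500, p(75)=8118264, p(76)=9289091, p(77)=10619863, p(78)=12132164, p(79)=13848650, p(80)=15796476, p(81)=18004327, p(82)=20506255, p(83)=23338469, p(84)=26543660, p(85)=30167357, p(86)=34262962, p(87)=38887673, p(88)=44108109, p(89)=49995925, p(90)=56634173, p(91)=64112359, p(92)=72533807, p(93)=82010177, p(94)=92669720, p(95)=104651419, p(96)=118114304, p(97)=133230930.
Final step: p(98) = p(97) + p(96) - p(93) - p(91) + p(86) + p(83) - p(76) - p(72) + p(63) + p(58) - p(47) - p(41) + p(28) + p(21) - p(6)
= 133230930 + 118114304 - 82010177 - 64112359 + 34262962 + 23338469 - 9289091 - 5392783 + 1505499 + 715220 - 124754 - 44583 + 3718 + 792 - 11
= 150198136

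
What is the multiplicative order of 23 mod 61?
20

61 is prime, so ord(23) divides φ(61) = 60.
Divisors of 60: 1, 2, 3, 4, 5, 6, 10, 12, 15, 20, 30, 60.
Repeated squaring: 23^1 ≡ 23, 23^2 ≡ 41, 23^4 ≡ 34, 23^8 ≡ 58, 23^16 ≡ 9, 23^32 ≡ 20 (mod 61).
Test 23^d mod 61 for each divisor d in increasing order:
23^1 ≡ 23
23^2 ≡ 41
23^3 = 23^2·23^1 ≡ 28
23^4 ≡ 34
23^5 = 23^4·23^1 ≡ 50
23^6 = 23^4·23^2 ≡ 52
23^10 = 23^8·23^2 ≡ 60
23^12 = 23^8·23^4 ≡ 20
23^15 = 23^8·23^4·23^2·23^1 ≡ 11
23^20 = 23^16·23^4 ≡ 1  ← first divisor giving 1
The order is 20.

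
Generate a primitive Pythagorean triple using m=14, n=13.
(27, 364, 365)

Euclid's formula: a = m² - n², b = 2mn, c = m² + n²
m = 14, n = 13
a = 14² - 13² = 196 - 169 = 27
b = 2 × 14 × 13 = 364
c = 14² + 13² = 196 + 169 = 365
Verification: 27² + 364² = 729 + 132496 = 133225 = 365² ✓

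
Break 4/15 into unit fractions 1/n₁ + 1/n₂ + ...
1/4 + 1/60

Greedy algorithm:
4/15: ceiling(15/4) = 4, use 1/4
1/60: ceiling(60/1) = 60, use 1/60
Result: 4/15 = 1/4 + 1/60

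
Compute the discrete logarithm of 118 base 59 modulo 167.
113

Baby-step giant-step with step n = ⌈√167⌉ = 13.
Baby steps 59^j mod 167 (j:value) for j=0..12: 0:1, 1:59, 2:141, 3:136, 4:8, 5:138, 6:126, 7:86, 8:64, 9:102, 10:6, 11:20, 12:11.
Giant-step multiplier: 59^(-13) ≡ 59^(166-13) = 59^153 ≡ 123 (mod 167).
Giant steps γ_i = 118·123^i mod 167: γ_0=118, γ_1=152, γ_2=159, γ_3=18, γ_4=43, γ_5=112, γ_6=82, γ_7=66, γ_8=102 (in table at j=9).
x = i·n + j = 8·13 + 9 = 113.
Check: 59^113 ≡ 118 (mod 167).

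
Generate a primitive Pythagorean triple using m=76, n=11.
(5655, 1672, 5897)

Euclid's formula: a = m² - n², b = 2mn, c = m² + n²
m = 76, n = 11
a = 76² - 11² = 5776 - 121 = 5655
b = 2 × 76 × 11 = 1672
c = 76² + 11² = 5776 + 121 = 5897
Verification: 5655² + 1672² = 31979025 + 2795584 = 34774609 = 5897² ✓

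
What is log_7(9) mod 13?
4

Baby-step giant-step with step n = ⌈√13⌉ = 4.
Baby steps 7^j mod 13 (j:value) for j=0..3: 0:1, 1:7, 2:10, 3:5.
Giant-step multiplier: 7^(-4) ≡ 7^(12-4) = 7^8 ≡ 3 (mod 13).
Giant steps γ_i = 9·3^i mod 13: γ_0=9, γ_1=1 (in table at j=0).
x = i·n + j = 1·4 + 0 = 4.
Check: 7^4 ≡ 9 (mod 13).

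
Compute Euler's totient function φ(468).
144

468 = 2^2 × 3^2 × 13
φ(n) = n × ∏(1 - 1/p) for each prime p dividing n
φ(468) = 468 × (1 - 1/2) × (1 - 1/3) × (1 - 1/13) = 144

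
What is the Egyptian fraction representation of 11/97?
1/9 + 1/437 + 1/381501

Greedy algorithm:
11/97: ceiling(97/11) = 9, use 1/9
2/873: ceiling(873/2) = 437, use 1/437
1/381501: ceiling(381501/1) = 381501, use 1/381501
Result: 11/97 = 1/9 + 1/437 + 1/381501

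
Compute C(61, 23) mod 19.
3

Using Lucas' theorem:
Write n=61 and k=23 in base 19:
n in base 19: [3, 4]
k in base 19: [1, 4]
C(61,23) mod 19 = ∏ C(n_i, k_i) mod 19
Digit binomials (mod 19): C(3,1) = 3; C(4,4) = 1
Product: 3 × 1 = 3 ≡ 3 (mod 19)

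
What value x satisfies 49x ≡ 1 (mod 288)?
241

gcd(49, 288) = 1, so the inverse exists.
Extended Euclidean algorithm on (288, 49):
288 = 5 × 49 + 43  ⟹  43 = (1)·288 + (-5)·49
49 = 1 × 43 + 6  ⟹  6 = (-1)·288 + (6)·49
43 = 7 × 6 + 1  ⟹  1 = (8)·288 + (-47)·49
So (-47)·49 ≡ 1 (mod 288), i.e. 49^(-1) ≡ -47 ≡ 241 (mod 288).
Check: 49 × 241 = 11809 ≡ 1 (mod 288)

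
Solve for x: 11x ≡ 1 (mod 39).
32

gcd(11, 39) = 1, so the inverse exists.
Extended Euclidean algorithm on (39, 11):
39 = 3 × 11 + 6  ⟹  6 = (1)·39 + (-3)·11
11 = 1 × 6 + 5  ⟹  5 = (-1)·39 + (4)·11
6 = 1 × 5 + 1  ⟹  1 = (2)·39 + (-7)·11
So (-7)·11 ≡ 1 (mod 39), i.e. 11^(-1) ≡ -7 ≡ 32 (mod 39).
Check: 11 × 32 = 352 ≡ 1 (mod 39)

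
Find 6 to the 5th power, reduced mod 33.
21

Repeated squaring. Binary of 5 = 101.
6^1 ≡ 6 (mod 33); 6^2 ≡ 3 (mod 33); 6^4 ≡ 9 (mod 33)
6^5 = 6^1 × 6^4 ≡ 21 (mod 33)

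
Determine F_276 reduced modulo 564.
420

Matrix identity: Q^n = [[F_(n+1), F_n], [F_n, F_(n-1)]] with Q = [[1,1],[1,0]].
n = 276 = 100010100₂. Square-and-multiply, entries mod 564:
Q^1 = [[1,1],[1,0]]
Q^2 = (Q^1)² = [[2,1],[1,1]]
Q^4 = (Q^2)² = [[5,3],[3,2]]
Q^8 = (Q^4)² = [[34,21],[21,13]]
Q^17 = (Q^8)²·Q = [[328,469],[469,423]]
Q^34 = (Q^17)² = [[425,283],[283,142]]
Q^69 = (Q^34)²·Q = [[431,146],[146,285]]
Q^138 = (Q^69)² = [[89,196],[196,457]]
Q^276 = (Q^138)² = [[89,420],[420,233]]
F_276 mod 564 = Q^276[0][1] = 420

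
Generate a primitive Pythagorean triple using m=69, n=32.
(3737, 4416, 5785)

Euclid's formula: a = m² - n², b = 2mn, c = m² + n²
m = 69, n = 32
a = 69² - 32² = 4761 - 1024 = 3737
b = 2 × 69 × 32 = 4416
c = 69² + 32² = 4761 + 1024 = 5785
Verification: 3737² + 4416² = 13965169 + 19501056 = 33466225 = 5785² ✓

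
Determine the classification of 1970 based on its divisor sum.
deficient

Proper divisors of 1970: sum = 1 + 2 + 5 + 10 + 197 + 394 + 985 = 1594
Since 1594 < 1970, 1970 is deficient.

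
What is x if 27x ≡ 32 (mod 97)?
x ≡ 91 (mod 97)

gcd(27, 97) = 1, which divides 32, so solutions exist.
Find 27^(-1) mod 97 by the extended Euclidean algorithm:
97 = 3 × 27 + 16  ⟹  16 = (1)·97 + (-3)·27
27 = 1 × 16 + 11  ⟹  11 = (-1)·97 + (4)·27
16 = 1 × 11 + 5  ⟹  5 = (2)·97 + (-7)·27
11 = 2 × 5 + 1  ⟹  1 = (-5)·97 + (18)·27
So (18)·27 ≡ 1 (mod 97), i.e. 27^(-1) ≡ 18 (mod 97).
x ≡ 18 × 32 = 576 ≡ 91 (mod 97).
Check: 27 × 91 = 2457 ≡ 32 (mod 97).
Unique solution: x ≡ 91 (mod 97)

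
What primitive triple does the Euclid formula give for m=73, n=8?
(5265, 1168, 5393)

Euclid's formula: a = m² - n², b = 2mn, c = m² + n²
m = 73, n = 8
a = 73² - 8² = 5329 - 64 = 5265
b = 2 × 73 × 8 = 1168
c = 73² + 8² = 5329 + 64 = 5393
Verification: 5265² + 1168² = 27720225 + 1364224 = 29084449 = 5393² ✓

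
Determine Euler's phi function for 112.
48

112 = 2^4 × 7
φ(n) = n × ∏(1 - 1/p) for each prime p dividing n
φ(112) = 112 × (1 - 1/2) × (1 - 1/7) = 48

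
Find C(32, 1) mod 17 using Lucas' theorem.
15

Using Lucas' theorem:
Write n=32 and k=1 in base 17:
n in base 17: [1, 15]
k in base 17: [0, 1]
C(32,1) mod 17 = ∏ C(n_i, k_i) mod 17
Digit binomials (mod 17): C(1,0) = 1; C(15,1) = 15
Product: 1 × 15 = 15 ≡ 15 (mod 17)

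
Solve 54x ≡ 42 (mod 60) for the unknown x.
x ≡ 3 (mod 10)

gcd(54, 60) = 6, which divides 42, so solutions exist.
Divide through by 6: 9x ≡ 7 (mod 10).
Find 9^(-1) mod 10 by the extended Euclidean algorithm:
10 = 1 × 9 + 1  ⟹  1 = (1)·10 + (-1)·9
So (-1)·9 ≡ 1 (mod 10), i.e. 9^(-1) ≡ -1 ≡ 9 (mod 10).
x ≡ 9 × 7 = 63 ≡ 3 (mod 10).
Check: 54 × 3 = 162 ≡ 42 (mod 60).
x ≡ 3 (mod 10), giving 6 solutions mod 60.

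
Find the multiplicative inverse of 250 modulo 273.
178

gcd(250, 273) = 1, so the inverse exists.
Extended Euclidean algorithm on (273, 250):
273 = 1 × 250 + 23  ⟹  23 = (1)·273 + (-1)·250
250 = 10 × 23 + 20  ⟹  20 = (-10)·273 + (11)·250
23 = 1 × 20 + 3  ⟹  3 = (11)·273 + (-12)·250
20 = 6 × 3 + 2  ⟹  2 = (-76)·273 + (83)·250
3 = 1 × 2 + 1  ⟹  1 = (87)·273 + (-95)·250
So (-95)·250 ≡ 1 (mod 273), i.e. 250^(-1) ≡ -95 ≡ 178 (mod 273).
Check: 250 × 178 = 44500 ≡ 1 (mod 273)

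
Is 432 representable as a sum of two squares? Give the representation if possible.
Not possible

Factorization: 432 = 2^4 × 3^3
By Fermat: n is sum of two squares iff every prime p ≡ 3 (mod 4) appears to even power.
Prime(s) ≡ 3 (mod 4) with odd exponent: [(3, 3)]
Therefore 432 cannot be expressed as a² + b².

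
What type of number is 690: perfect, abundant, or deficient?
abundant

Proper divisors of 690: sum = 1 + 2 + 3 + 5 + 6 + 10 + 15 + 23 + 30 + 46 + 69 + 115 + 138 + 230 + 345 = 1038
Since 1038 > 690, 690 is abundant.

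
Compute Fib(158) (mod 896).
153

Matrix identity: Q^n = [[F_(n+1), F_n], [F_n, F_(n-1)]] with Q = [[1,1],[1,0]].
n = 158 = 10011110₂. Square-and-multiply, entries mod 896:
Q^1 = [[1,1],[1,0]]
Q^2 = (Q^1)² = [[2,1],[1,1]]
Q^4 = (Q^2)² = [[5,3],[3,2]]
Q^9 = (Q^4)²·Q = [[55,34],[34,21]]
Q^19 = (Q^9)²·Q = [[493,597],[597,792]]
Q^39 = (Q^19)²·Q = [[203,34],[34,169]]
Q^79 = (Q^39)²·Q = [[357,253],[253,104]]
Q^158 = (Q^79)² = [[610,153],[153,457]]
F_158 mod 896 = Q^158[0][1] = 153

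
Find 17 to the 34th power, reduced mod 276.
121

Repeated squaring. Binary of 34 = 100010.
17^1 ≡ 17 (mod 276); 17^2 ≡ 13 (mod 276); 17^4 ≡ 169 (mod 276); 17^8 ≡ 133 (mod 276); 17^16 ≡ 25 (mod 276); 17^32 ≡ 73 (mod 276)
17^34 = 17^2 × 17^32 ≡ 121 (mod 276)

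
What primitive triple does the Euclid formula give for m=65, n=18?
(3901, 2340, 4549)

Euclid's formula: a = m² - n², b = 2mn, c = m² + n²
m = 65, n = 18
a = 65² - 18² = 4225 - 324 = 3901
b = 2 × 65 × 18 = 2340
c = 65² + 18² = 4225 + 324 = 4549
Verification: 3901² + 2340² = 15217801 + 5475600 = 20693401 = 4549² ✓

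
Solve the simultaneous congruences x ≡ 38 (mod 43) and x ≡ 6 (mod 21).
468

Using Chinese Remainder Theorem:
M = 43 × 21 = 903
M1 = 21, M2 = 43
y1 = 21^(-1) mod 43 = 41
y2 = 43^(-1) mod 21 = 1
x = (38×21×41 + 6×43×1) mod 903 = 468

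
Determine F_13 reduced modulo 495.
233

Matrix identity: Q^n = [[F_(n+1), F_n], [F_n, F_(n-1)]] with Q = [[1,1],[1,0]].
n = 13 = 1101₂. Square-and-multiply, entries mod 495:
Q^1 = [[1,1],[1,0]]
Q^3 = (Q^1)²·Q = [[3,2],[2,1]]
Q^6 = (Q^3)² = [[13,8],[8,5]]
Q^13 = (Q^6)²·Q = [[377,233],[233,144]]
F_13 mod 495 = Q^13[0][1] = 233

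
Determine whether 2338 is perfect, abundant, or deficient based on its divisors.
deficient

Proper divisors of 2338: sum = 1 + 2 + 7 + 14 + 167 + 334 + 1169 = 1694
Since 1694 < 2338, 2338 is deficient.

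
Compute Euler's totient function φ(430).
168

430 = 2 × 5 × 43
φ(n) = n × ∏(1 - 1/p) for each prime p dividing n
φ(430) = 430 × (1 - 1/2) × (1 - 1/5) × (1 - 1/43) = 168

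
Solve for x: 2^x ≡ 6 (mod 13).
5

Baby-step giant-step with step n = ⌈√13⌉ = 4.
Baby steps 2^j mod 13 (j:value) for j=0..3: 0:1, 1:2, 2:4, 3:8.
Giant-step multiplier: 2^(-4) ≡ 2^(12-4) = 2^8 ≡ 9 (mod 13).
Giant steps γ_i = 6·9^i mod 13: γ_0=6, γ_1=2 (in table at j=1).
x = i·n + j = 1·4 + 1 = 5.
Check: 2^5 ≡ 6 (mod 13).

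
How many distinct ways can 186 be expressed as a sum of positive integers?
1171432692373

p(n) counts ways to write n as a sum of positive integers (order ignored).
Euler's pentagonal recurrence: p(k) = p(k-1) + p(k-2) - p(k-5) - p(k-7) + p(k-12) + p(k-15) - ... (offsets j(3j∓1)/2, signs ++--, p(0)=1, p(<0)=0).
DP table for k = 0..185: p(0)=1, p(1)=1, p(2)=2, p(3)=3, p(4)=5, p(5)=7, p(6)=11, p(7)=15, p(8)=22, p(9)=30, p(10)=42, p(11)=56, p(12)=77, p(13)=101, p(14)=135, p(15)=176, p(16)=231, p(17)=297, p(18)=385, p(19)=490, p(20)=627, p(21)=792, p(22)=1002, p(23)=1255, p(24)=1575, p(25)=1958, p(26)=2436, p(27)=3010, p(28)=3718, p(29)=4565, p(30)=5604, p(31)=6842, p(32)=8349, p(33)=10143, p(34)=12310, p(35)=14883, p(36)=17977, p(37)=21637, p(38)=26015, p(39)=31185, p(40)=37338, p(41)=44583, p(42)=53174, p(43)=63261, p(44)=75175, p(45)=89134, p(46)=105558, p(47)=124754, p(48)=147273, p(49)=173525, p(50)=204226, p(51)=239943, p(52)=281589, p(53)=329931, p(54)=386155, p(55)=451276, p(56)=526823, p(57)=614154, p(58)=715220, p(59)=831820, p(60)=966467, p(61)=1121505, p(62)=1300156, p(63)=1505499, p(64)=1741630, p(65)=2012558, p(66)=2323520, p(67)=2679689, p(68)=3087735, p(69)=3554345, p(70)=4087968, p(71)=4697205, p(72)=5392783, p(73)=6185689, p(74)=7089500, p(75)=8118264, p(76)=9289091, p(77)=10619863, p(78)=12132164, p(79)=13848650, p(80)=15796476, p(81)=18004327, p(82)=20506255, p(83)=23338469, p(84)=26543660, p(85)=30167357, p(86)=34262962, p(87)=38887673, p(88)=44108109, p(89)=49995925, p(90)=56634173, p(91)=64112359, p(92)=72533807, p(93)=82010177, p(94)=92669720, p(95)=104651419, p(96)=118114304, p(97)=133230930, p(98)=150198136, p(99)=169229875, p(100)=190569292, p(101)=214481126, p(102)=241265379, p(103)=271248950, p(104)=304801365, p(105)=342325709, p(106)=384276336, p(107)=431149389, p(108)=483502844, p(109)=541946240, p(110)=607163746, p(111)=679903203, p(112)=761002156, p(113)=851376628, p(114)=952050665, p(115)=1064144451, p(116)=1188908248, p(117)=1327710076, p(118)=1482074143, p(119)=1653668665, p(120)=1844349560, p(121)=2056148051, p(122)=2291320912, p(123)=2552338241, p(124)=2841940500, p(125)=3163127352, p(126)=3519222692, p(127)=3913864295, p(128)=4351078600, p(129)=4835271870, p(130)=5371315400, p(131)=5964539504, p(132)=6620830889, p(133)=7346629512, p(134)=8149040695, p(135)=9035836076, p(136)=10015581680, p(137)=11097645016, p(138)=12292341831, p(139)=13610949895, p(140)=15065878135, p(141)=16670689208, p(142)=18440293320, p(143)=20390982757, p(144)=22540654445, p(145)=24908858009, p(146)=27517052599, p(147)=30388671978, p(148)=33549419497, p(149)=37027355200, p(150)=40853235313, p(151)=45060624582, p(152)=49686288421, p(153)=54770336324, p(154)=60356673280, p(155)=66493182097, p(156)=73232243759, p(157)=80630964769, p(158)=88751778802, p(159)=97662728555, p(160)=107438159466, p(161)=118159068427, p(162)=129913904637, p(163)=142798995930, p(164)=156919475295, p(165)=172389800255, p(166)=189334822579, p(167)=207890420102, p(168)=228204732751, p(169)=250438925115, p(170)=274768617130, p(171)=301384802048, p(172)=330495499613, p(173)=362326859895, p(174)=397125074750, p(175)=435157697830, p(176)=476715857290, p(177)=522115831195, p(178)=571701605655, p(179)=625846753120, p(180)=684957390936, p(181)=749474411781, p(182)=819876908323, p(183)=896684817527, p(184)=980462880430, p(185)=1071823774337.
Final step: p(186) = p(185) + p(184) - p(181) - p(179) + p(174) + p(171) - p(164) - p(160) + p(151) + p(146) - p(135) - p(129) + p(116) + p(109) - p(94) - p(86) + p(69) + p(60) - p(41) - p(31) + p(10)
= 1071823774337 + 980462880430 - 749474411781 - 625846753120 + 397125074750 + 301384802048 - 156919475295 - 107438159466 + 45060624582 + 27517052599 - 9035836076 - 4835271870 + 1188908248 + 541946240 - 92669720 - 34262962 + 3554345 + 966467 - 44583 - 6842 + 42
= 1171432692373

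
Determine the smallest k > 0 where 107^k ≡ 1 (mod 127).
3

127 is prime, so ord(107) divides φ(127) = 126.
Divisors of 126: 1, 2, 3, 6, 7, 9, 14, 18, 21, 42, 63, 126.
Repeated squaring: 107^1 ≡ 107, 107^2 ≡ 19, 107^4 ≡ 107, 107^8 ≡ 19, 107^16 ≡ 107, 107^32 ≡ 19, 107^64 ≡ 107 (mod 127).
Test 107^d mod 127 for each divisor d in increasing order:
107^1 ≡ 107
107^2 ≡ 19
107^3 = 107^2·107^1 ≡ 1  ← first divisor giving 1
The order is 3.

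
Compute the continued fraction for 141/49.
[2; 1, 7, 6]

Euclidean algorithm steps:
141 = 2 × 49 + 43
49 = 1 × 43 + 6
43 = 7 × 6 + 1
6 = 6 × 1 + 0
Continued fraction: [2; 1, 7, 6]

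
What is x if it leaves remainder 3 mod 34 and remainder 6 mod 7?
139

Using Chinese Remainder Theorem:
M = 34 × 7 = 238
M1 = 7, M2 = 34
y1 = 7^(-1) mod 34 = 5
y2 = 34^(-1) mod 7 = 6
x = (3×7×5 + 6×34×6) mod 238 = 139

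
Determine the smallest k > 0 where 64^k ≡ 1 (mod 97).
8

97 is prime, so ord(64) divides φ(97) = 96.
Divisors of 96: 1, 2, 3, 4, 6, 8, 12, 16, 24, 32, 48, 96.
Repeated squaring: 64^1 ≡ 64, 64^2 ≡ 22, 64^4 ≡ 96, 64^8 ≡ 1, 64^16 ≡ 1, 64^32 ≡ 1, 64^64 ≡ 1 (mod 97).
Test 64^d mod 97 for each divisor d in increasing order:
64^1 ≡ 64
64^2 ≡ 22
64^3 = 64^2·64^1 ≡ 50
64^4 ≡ 96
64^6 = 64^4·64^2 ≡ 75
64^8 ≡ 1  ← first divisor giving 1
The order is 8.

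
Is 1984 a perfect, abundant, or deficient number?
abundant

Proper divisors of 1984: sum = 1 + 2 + 4 + 8 + 16 + 31 + 32 + 62 + 64 + 124 + 248 + 496 + 992 = 2080
Since 2080 > 1984, 1984 is abundant.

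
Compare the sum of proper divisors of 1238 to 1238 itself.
deficient

Proper divisors of 1238: sum = 1 + 2 + 619 = 622
Since 622 < 1238, 1238 is deficient.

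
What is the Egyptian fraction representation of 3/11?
1/4 + 1/44

Greedy algorithm:
3/11: ceiling(11/3) = 4, use 1/4
1/44: ceiling(44/1) = 44, use 1/44
Result: 3/11 = 1/4 + 1/44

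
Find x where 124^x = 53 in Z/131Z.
26

Baby-step giant-step with step n = ⌈√131⌉ = 12.
Baby steps 124^j mod 131 (j:value) for j=0..11: 0:1, 1:124, 2:49, 3:50, 4:43, 5:92, 6:11, 7:54, 8:15, 9:26, 10:80, 11:95.
Giant-step multiplier: 124^(-12) ≡ 124^(130-12) = 124^118 ≡ 13 (mod 131).
Giant steps γ_i = 53·13^i mod 131: γ_0=53, γ_1=34, γ_2=49 (in table at j=2).
x = i·n + j = 2·12 + 2 = 26.
Check: 124^26 ≡ 53 (mod 131).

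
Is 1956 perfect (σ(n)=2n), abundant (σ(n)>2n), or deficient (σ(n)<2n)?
abundant

Proper divisors of 1956: sum = 1 + 2 + 3 + 4 + 6 + 12 + 163 + 326 + 489 + 652 + 978 = 2636
Since 2636 > 1956, 1956 is abundant.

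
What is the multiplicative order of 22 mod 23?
2

23 is prime, so ord(22) divides φ(23) = 22.
Divisors of 22: 1, 2, 11, 22.
Repeated squaring: 22^1 ≡ 22, 22^2 ≡ 1, 22^4 ≡ 1, 22^8 ≡ 1, 22^16 ≡ 1 (mod 23).
Test 22^d mod 23 for each divisor d in increasing order:
22^1 ≡ 22
22^2 ≡ 1  ← first divisor giving 1
The order is 2.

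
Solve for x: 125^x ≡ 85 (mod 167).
18

Baby-step giant-step with step n = ⌈√167⌉ = 13.
Baby steps 125^j mod 167 (j:value) for j=0..12: 0:1, 1:125, 2:94, 3:60, 4:152, 5:129, 6:93, 7:102, 8:58, 9:69, 10:108, 11:140, 12:132.
Giant-step multiplier: 125^(-13) ≡ 125^(166-13) = 125^153 ≡ 86 (mod 167).
Giant steps γ_i = 85·86^i mod 167: γ_0=85, γ_1=129 (in table at j=5).
x = i·n + j = 1·13 + 5 = 18.
Check: 125^18 ≡ 85 (mod 167).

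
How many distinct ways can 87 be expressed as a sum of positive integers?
38887673

p(n) counts ways to write n as a sum of positive integers (order ignored).
Euler's pentagonal recurrence: p(k) = p(k-1) + p(k-2) - p(k-5) - p(k-7) + p(k-12) + p(k-15) - ... (offsets j(3j∓1)/2, signs ++--, p(0)=1, p(<0)=0).
DP table for k = 0..86: p(0)=1, p(1)=1, p(2)=2, p(3)=3, p(4)=5, p(5)=7, p(6)=11, p(7)=15, p(8)=22, p(9)=30, p(10)=42, p(11)=56, p(12)=77, p(13)=101, p(14)=135, p(15)=176, p(16)=231, p(17)=297, p(18)=385, p(19)=490, p(20)=627, p(21)=792, p(22)=1002, p(23)=1255, p(24)=1575, p(25)=1958, p(26)=2436, p(27)=3010, p(28)=3718, p(29)=4565, p(30)=5604, p(31)=6842, p(32)=8349, p(33)=10143, p(34)=12310, p(35)=14883, p(36)=17977, p(37)=21637, p(38)=26015, p(39)=31185, p(40)=37338, p(41)=44583, p(42)=53174, p(43)=63261, p(44)=75175, p(45)=89134, p(46)=105558, p(47)=124754, p(48)=147273, p(49)=173525, p(50)=204226, p(51)=239943, p(52)=281589, p(53)=329931, p(54)=386155, p(55)=451276, p(56)=526823, p(57)=614154, p(58)=715220, p(59)=831820, p(60)=966467, p(61)=1121505, p(62)=1300156, p(63)=1505499, p(64)=1741630, p(65)=2012558, p(66)=2323520, p(67)=2679689, p(68)=3087735, p(69)=3554345, p(70)=4087968, p(71)=4697205, p(72)=5392783, p(73)=6185689, p(74)=7089500, p(75)=8118264, p(76)=9289091, p(77)=10619863, p(78)=12132164, p(79)=13848650, p(80)=15796476, p(81)=18004327, p(82)=20506255, p(83)=23338469, p(84)=26543660, p(85)=30167357, p(86)=34262962.
Final step: p(87) = p(86) + p(85) - p(82) - p(80) + p(75) + p(72) - p(65) - p(61) + p(52) + p(47) - p(36) - p(30) + p(17) + p(10)
= 34262962 + 30167357 - 20506255 - 15796476 + 8118264 + 5392783 - 2012558 - 1121505 + 281589 + 124754 - 17977 - 5604 + 297 + 42
= 38887673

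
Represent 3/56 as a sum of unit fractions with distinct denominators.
1/19 + 1/1064

Greedy algorithm:
3/56: ceiling(56/3) = 19, use 1/19
1/1064: ceiling(1064/1) = 1064, use 1/1064
Result: 3/56 = 1/19 + 1/1064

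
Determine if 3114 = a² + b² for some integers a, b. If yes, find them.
33² + 45² (a=33, b=45)

Factorization: 3114 = 2 × 3^2 × 173
By Fermat: n is sum of two squares iff every prime p ≡ 3 (mod 4) appears to even power.
All primes ≡ 3 (mod 4) appear to even power.
Search a = 0, 1, 2, … for 3114 - a² a perfect square: first hit at a = 33: 3114 - 1089 = 2025 = 45².
3114 = 33² + 45² = 1089 + 2025 ✓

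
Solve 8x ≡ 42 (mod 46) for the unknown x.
x ≡ 11 (mod 23)

gcd(8, 46) = 2, which divides 42, so solutions exist.
Divide through by 2: 4x ≡ 21 (mod 23).
Find 4^(-1) mod 23 by the extended Euclidean algorithm:
23 = 5 × 4 + 3  ⟹  3 = (1)·23 + (-5)·4
4 = 1 × 3 + 1  ⟹  1 = (-1)·23 + (6)·4
So (6)·4 ≡ 1 (mod 23), i.e. 4^(-1) ≡ 6 (mod 23).
x ≡ 6 × 21 = 126 ≡ 11 (mod 23).
Check: 8 × 11 = 88 ≡ 42 (mod 46).
x ≡ 11 (mod 23), giving 2 solutions mod 46.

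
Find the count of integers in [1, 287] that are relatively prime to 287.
240

287 = 7 × 41
φ(n) = n × ∏(1 - 1/p) for each prime p dividing n
φ(287) = 287 × (1 - 1/7) × (1 - 1/41) = 240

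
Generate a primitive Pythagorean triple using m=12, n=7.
(95, 168, 193)

Euclid's formula: a = m² - n², b = 2mn, c = m² + n²
m = 12, n = 7
a = 12² - 7² = 144 - 49 = 95
b = 2 × 12 × 7 = 168
c = 12² + 7² = 144 + 49 = 193
Verification: 95² + 168² = 9025 + 28224 = 37249 = 193² ✓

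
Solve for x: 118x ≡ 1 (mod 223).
206

gcd(118, 223) = 1, so the inverse exists.
Extended Euclidean algorithm on (223, 118):
223 = 1 × 118 + 105  ⟹  105 = (1)·223 + (-1)·118
118 = 1 × 105 + 13  ⟹  13 = (-1)·223 + (2)·118
105 = 8 × 13 + 1  ⟹  1 = (9)·223 + (-17)·118
So (-17)·118 ≡ 1 (mod 223), i.e. 118^(-1) ≡ -17 ≡ 206 (mod 223).
Check: 118 × 206 = 24308 ≡ 1 (mod 223)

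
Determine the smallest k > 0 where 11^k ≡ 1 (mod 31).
30

31 is prime, so ord(11) divides φ(31) = 30.
Divisors of 30: 1, 2, 3, 5, 6, 10, 15, 30.
Repeated squaring: 11^1 ≡ 11, 11^2 ≡ 28, 11^4 ≡ 9, 11^8 ≡ 19, 11^16 ≡ 20 (mod 31).
Test 11^d mod 31 for each divisor d in increasing order:
11^1 ≡ 11
11^2 ≡ 28
11^3 = 11^2·11^1 ≡ 29
11^5 = 11^4·11^1 ≡ 6
11^6 = 11^4·11^2 ≡ 4
11^10 = 11^8·11^2 ≡ 5
11^15 = 11^8·11^4·11^2·11^1 ≡ 30
11^30 = 11^16·11^8·11^4·11^2 ≡ 1  ← first divisor giving 1
The order is 30.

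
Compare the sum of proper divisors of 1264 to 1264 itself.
deficient

Proper divisors of 1264: sum = 1 + 2 + 4 + 8 + 16 + 79 + 158 + 316 + 632 = 1216
Since 1216 < 1264, 1264 is deficient.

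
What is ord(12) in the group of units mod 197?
196

197 is prime, so ord(12) divides φ(197) = 196.
Divisors of 196: 1, 2, 4, 7, 14, 28, 49, 98, 196.
Repeated squaring: 12^1 ≡ 12, 12^2 ≡ 144, 12^4 ≡ 51, 12^8 ≡ 40, 12^16 ≡ 24, 12^32 ≡ 182, 12^64 ≡ 28, 12^128 ≡ 193 (mod 197).
Test 12^d mod 197 for each divisor d in increasing order:
12^1 ≡ 12
12^2 ≡ 144
12^4 ≡ 51
12^7 = 12^4·12^2·12^1 ≡ 69
12^14 = 12^8·12^4·12^2 ≡ 33
12^28 = 12^16·12^8·12^4 ≡ 104
12^49 = 12^32·12^16·12^1 ≡ 14
12^98 = 12^64·12^32·12^2 ≡ 196
12^196 = 12^128·12^64·12^4 ≡ 1  ← first divisor giving 1
The order is 196.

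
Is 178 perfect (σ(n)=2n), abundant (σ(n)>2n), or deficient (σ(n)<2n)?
deficient

Proper divisors of 178: sum = 1 + 2 + 89 = 92
Since 92 < 178, 178 is deficient.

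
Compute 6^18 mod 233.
167

Repeated squaring. Binary of 18 = 10010.
6^1 ≡ 6 (mod 233); 6^2 ≡ 36 (mod 233); 6^4 ≡ 131 (mod 233); 6^8 ≡ 152 (mod 233); 6^16 ≡ 37 (mod 233)
6^18 = 6^2 × 6^16 ≡ 167 (mod 233)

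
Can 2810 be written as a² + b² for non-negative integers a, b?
1² + 53² (a=1, b=53)

Factorization: 2810 = 2 × 5 × 281
By Fermat: n is sum of two squares iff every prime p ≡ 3 (mod 4) appears to even power.
All primes ≡ 3 (mod 4) appear to even power.
Search a = 0, 1, 2, … for 2810 - a² a perfect square: first hit at a = 1: 2810 - 1 = 2809 = 53².
2810 = 1² + 53² = 1 + 2809 ✓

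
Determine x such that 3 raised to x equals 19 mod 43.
19

Baby-step giant-step with step n = ⌈√43⌉ = 7.
Baby steps 3^j mod 43 (j:value) for j=0..6: 0:1, 1:3, 2:9, 3:27, 4:38, 5:28, 6:41.
Giant-step multiplier: 3^(-7) ≡ 3^(42-7) = 3^35 ≡ 7 (mod 43).
Giant steps γ_i = 19·7^i mod 43: γ_0=19, γ_1=4, γ_2=28 (in table at j=5).
x = i·n + j = 2·7 + 5 = 19.
Check: 3^19 ≡ 19 (mod 43).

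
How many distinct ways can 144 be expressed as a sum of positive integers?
22540654445

p(n) counts ways to write n as a sum of positive integers (order ignored).
Euler's pentagonal recurrence: p(k) = p(k-1) + p(k-2) - p(k-5) - p(k-7) + p(k-12) + p(k-15) - ... (offsets j(3j∓1)/2, signs ++--, p(0)=1, p(<0)=0).
DP table for k = 0..143: p(0)=1, p(1)=1, p(2)=2, p(3)=3, p(4)=5, p(5)=7, p(6)=11, p(7)=15, p(8)=22, p(9)=30, p(10)=42, p(11)=56, p(12)=77, p(13)=101, p(14)=135, p(15)=176, p(16)=231, p(17)=297, p(18)=385, p(19)=490, p(20)=627, p(21)=792, p(22)=1002, p(23)=1255, p(24)=1575, p(25)=1958, p(26)=2436, p(27)=3010, p(28)=3718, p(29)=4565, p(30)=5604, p(31)=6842, p(32)=8349, p(33)=10143, p(34)=12310, p(35)=14883, p(36)=17977, p(37)=21637, p(38)=26015, p(39)=31185, p(40)=37338, p(41)=44583, p(42)=53174, p(43)=63261, p(44)=75175, p(45)=89134, p(46)=105558, p(47)=124754, p(48)=147273, p(49)=173525, p(50)=204226, p(51)=239943, p(52)=281589, p(53)=329931, p(54)=386155, p(55)=451276, p(56)=526823, p(57)=614154, p(58)=715220, p(59)=831820, p(60)=966467, p(61)=1121505, p(62)=1300156, p(63)=1505499, p(64)=1741630, p(65)=2012558, p(66)=2323520, p(67)=2679689, p(68)=3087735, p(69)=3554345, p(70)=4087968, p(71)=4697205, p(72)=5392783, p(73)=6185689, p(74)=7089500, p(75)=8118264, p(76)=9289091, p(77)=10619863, p(78)=12132164, p(79)=13848650, p(80)=15796476, p(81)=18004327, p(82)=20506255, p(83)=23338469, p(84)=26543660, p(85)=30167357, p(86)=34262962, p(87)=38887673, p(88)=44108109, p(89)=49995925, p(90)=56634173, p(91)=64112359, p(92)=72533807, p(93)=82010177, p(94)=92669720, p(95)=104651419, p(96)=118114304, p(97)=133230930, p(98)=150198136, p(99)=169229875, p(100)=190569292, p(101)=214481126, p(102)=241265379, p(103)=271248950, p(104)=304801365, p(105)=342325709, p(106)=384276336, p(107)=431149389, p(108)=483502844, p(109)=541946240, p(110)=607163746, p(111)=679903203, p(112)=761002156, p(113)=851376628, p(114)=952050665, p(115)=1064144451, p(116)=1188908248, p(117)=1327710076, p(118)=1482074143, p(119)=1653668665, p(120)=1844349560, p(121)=2056148051, p(122)=2291320912, p(123)=2552338241, p(124)=2841940500, p(125)=3163127352, p(126)=3519222692, p(127)=3913864295, p(128)=4351078600, p(129)=4835271870, p(130)=5371315400, p(131)=5964539504, p(132)=6620830889, p(133)=7346629512, p(134)=8149040695, p(135)=9035836076, p(136)=10015581680, p(137)=11097645016, p(138)=12292341831, p(139)=13610949895, p(140)=15065878135, p(141)=16670689208, p(142)=18440293320, p(143)=20390982757.
Final step: p(144) = p(143) + p(142) - p(139) - p(137) + p(132) + p(129) - p(122) - p(118) + p(109) + p(104) - p(93) - p(87) + p(74) + p(67) - p(52) - p(44) + p(27) + p(18)
= 20390982757 + 18440293320 - 13610949895 - 11097645016 + 6620830889 + 4835271870 - 2291320912 - 1482074143 + 541946240 + 304801365 - 82010177 - 38887673 + 7089500 + 2679689 - 281589 - 75175 + 3010 + 385
= 22540654445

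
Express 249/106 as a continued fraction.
[2; 2, 1, 6, 2, 2]

Euclidean algorithm steps:
249 = 2 × 106 + 37
106 = 2 × 37 + 32
37 = 1 × 32 + 5
32 = 6 × 5 + 2
5 = 2 × 2 + 1
2 = 2 × 1 + 0
Continued fraction: [2; 2, 1, 6, 2, 2]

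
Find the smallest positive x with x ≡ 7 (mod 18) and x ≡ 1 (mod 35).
421

Using Chinese Remainder Theorem:
M = 18 × 35 = 630
M1 = 35, M2 = 18
y1 = 35^(-1) mod 18 = 17
y2 = 18^(-1) mod 35 = 2
x = (7×35×17 + 1×18×2) mod 630 = 421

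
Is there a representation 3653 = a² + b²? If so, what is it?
17² + 58² (a=17, b=58)

Factorization: 3653 = 13 × 281
By Fermat: n is sum of two squares iff every prime p ≡ 3 (mod 4) appears to even power.
All primes ≡ 3 (mod 4) appear to even power.
Search a = 0, 1, 2, … for 3653 - a² a perfect square: first hit at a = 17: 3653 - 289 = 3364 = 58².
3653 = 17² + 58² = 289 + 3364 ✓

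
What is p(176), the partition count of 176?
476715857290

p(n) counts ways to write n as a sum of positive integers (order ignored).
Euler's pentagonal recurrence: p(k) = p(k-1) + p(k-2) - p(k-5) - p(k-7) + p(k-12) + p(k-15) - ... (offsets j(3j∓1)/2, signs ++--, p(0)=1, p(<0)=0).
DP table for k = 0..175: p(0)=1, p(1)=1, p(2)=2, p(3)=3, p(4)=5, p(5)=7, p(6)=11, p(7)=15, p(8)=22, p(9)=30, p(10)=42, p(11)=56, p(12)=77, p(13)=101, p(14)=135, p(15)=176, p(16)=231, p(17)=297, p(18)=385, p(19)=490, p(20)=627, p(21)=792, p(22)=1002, p(23)=1255, p(24)=1575, p(25)=1958, p(26)=2436, p(27)=3010, p(28)=3718, p(29)=4565, p(30)=5604, p(31)=6842, p(32)=8349, p(33)=10143, p(34)=12310, p(35)=14883, p(36)=17977, p(37)=21637, p(38)=26015, p(39)=31185, p(40)=37338, p(41)=44583, p(42)=53174, p(43)=63261, p(44)=75175, p(45)=89134, p(46)=105558, p(47)=124754, p(48)=147273, p(49)=173525, p(50)=204226, p(51)=239943, p(52)=281589, p(53)=329931, p(54)=386155, p(55)=451276, p(56)=526823, p(57)=614154, p(58)=715220, p(59)=831820, p(60)=966467, p(61)=1121505, p(62)=1300156, p(63)=1505499, p(64)=1741630, p(65)=2012558, p(66)=2323520, p(67)=2679689, p(68)=3087735, p(69)=3554345, p(70)=4087968, p(71)=4697205, p(72)=5392783, p(73)=6185689, p(74)=7089500, p(75)=8118264, p(76)=9289091, p(77)=10619863, p(78)=12132164, p(79)=13848650, p(80)=15796476, p(81)=18004327, p(82)=20506255, p(83)=23338469, p(84)=26543660, p(85)=30167357, p(86)=34262962, p(87)=38887673, p(88)=44108109, p(89)=49995925, p(90)=56634173, p(91)=64112359, p(92)=72533807, p(93)=82010177, p(94)=92669720, p(95)=104651419, p(96)=118114304, p(97)=133230930, p(98)=150198136, p(99)=169229875, p(100)=190569292, p(101)=214481126, p(102)=241265379, p(103)=271248950, p(104)=304801365, p(105)=342325709, p(106)=384276336, p(107)=431149389, p(108)=483502844, p(109)=541946240, p(110)=607163746, p(111)=679903203, p(112)=761002156, p(113)=851376628, p(114)=952050665, p(115)=1064144451, p(116)=1188908248, p(117)=1327710076, p(118)=1482074143, p(119)=1653668665, p(120)=1844349560, p(121)=2056148051, p(122)=2291320912, p(123)=2552338241, p(124)=2841940500, p(125)=3163127352, p(126)=3519222692, p(127)=3913864295, p(128)=4351078600, p(129)=4835271870, p(130)=5371315400, p(131)=5964539504, p(132)=6620830889, p(133)=7346629512, p(134)=8149040695, p(135)=9035836076, p(136)=10015581680, p(137)=11097645016, p(138)=12292341831, p(139)=13610949895, p(140)=15065878135, p(141)=16670689208, p(142)=18440293320, p(143)=20390982757, p(144)=22540654445, p(145)=24908858009, p(146)=27517052599, p(147)=30388671978, p(148)=33549419497, p(149)=37027355200, p(150)=40853235313, p(151)=45060624582, p(152)=49686288421, p(153)=54770336324, p(154)=60356673280, p(155)=66493182097, p(156)=73232243759, p(157)=80630964769, p(158)=88751778802, p(159)=97662728555, p(160)=107438159466, p(161)=118159068427, p(162)=129913904637, p(163)=142798995930, p(164)=156919475295, p(165)=172389800255, p(166)=189334822579, p(167)=207890420102, p(168)=228204732751, p(169)=250438925115, p(170)=274768617130, p(171)=301384802048, p(172)=330495499613, p(173)=362326859895, p(174)=397125074750, p(175)=435157697830.
Final step: p(176) = p(175) + p(174) - p(171) - p(169) + p(164) + p(161) - p(154) - p(150) + p(141) + p(136) - p(125) - p(119) + p(106) + p(99) - p(84) - p(76) + p(59) + p(50) - p(31) - p(21) + p(0)
= 435157697830 + 397125074750 - 301384802048 - 250438925115 + 156919475295 + 118159068427 - 60356673280 - 40853235313 + 16670689208 + 10015581680 - 3163127352 - 1653668665 + 384276336 + 169229875 - 26543660 - 9289091 + 831820 + 204226 - 6842 - 792 + 1
= 476715857290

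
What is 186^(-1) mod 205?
151

gcd(186, 205) = 1, so the inverse exists.
Extended Euclidean algorithm on (205, 186):
205 = 1 × 186 + 19  ⟹  19 = (1)·205 + (-1)·186
186 = 9 × 19 + 15  ⟹  15 = (-9)·205 + (10)·186
19 = 1 × 15 + 4  ⟹  4 = (10)·205 + (-11)·186
15 = 3 × 4 + 3  ⟹  3 = (-39)·205 + (43)·186
4 = 1 × 3 + 1  ⟹  1 = (49)·205 + (-54)·186
So (-54)·186 ≡ 1 (mod 205), i.e. 186^(-1) ≡ -54 ≡ 151 (mod 205).
Check: 186 × 151 = 28086 ≡ 1 (mod 205)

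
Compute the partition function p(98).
150198136

p(n) counts ways to write n as a sum of positive integers (order ignored).
Euler's pentagonal recurrence: p(k) = p(k-1) + p(k-2) - p(k-5) - p(k-7) + p(k-12) + p(k-15) - ... (offsets j(3j∓1)/2, signs ++--, p(0)=1, p(<0)=0).
DP table for k = 0..97: p(0)=1, p(1)=1, p(2)=2, p(3)=3, p(4)=5, p(5)=7, p(6)=11, p(7)=15, p(8)=22, p(9)=30, p(10)=42, p(11)=56, p(12)=77, p(13)=101, p(14)=135, p(15)=176, p(16)=231, p(17)=297, p(18)=385, p(19)=490, p(20)=627, p(21)=792, p(22)=1002, p(23)=1255, p(24)=1575, p(25)=1958, p(26)=2436, p(27)=3010, p(28)=3718, p(29)=4565, p(30)=5604, p(31)=6842, p(32)=8349, p(33)=10143, p(34)=12310, p(35)=14883, p(36)=17977, p(37)=21637, p(38)=26015, p(39)=31185, p(40)=37338, p(41)=44583, p(42)=53174, p(43)=63261, p(44)=75175, p(45)=89134, p(46)=105558, p(47)=124754, p(48)=147273, p(49)=173525, p(50)=204226, p(51)=239943, p(52)=281589, p(53)=329931, p(54)=386155, p(55)=451276, p(56)=526823, p(57)=614154, p(58)=715220, p(59)=831820, p(60)=966467, p(61)=1121505, p(62)=1300156, p(63)=1505499, p(64)=1741630, p(65)=2012558, p(66)=2323520, p(67)=2679689, p(68)=3087735, p(69)=3554345, p(70)=4087968, p(71)=4697205, p(72)=5392783, p(73)=6185689, p(74)=7089500, p(75)=8118264, p(76)=9289091, p(77)=10619863, p(78)=12132164, p(79)=13848650, p(80)=15796476, p(81)=18004327, p(82)=20506255, p(83)=23338469, p(84)=26543660, p(85)=30167357, p(86)=34262962, p(87)=38887673, p(88)=44108109, p(89)=49995925, p(90)=56634173, p(91)=64112359, p(92)=72533807, p(93)=82010177, p(94)=92669720, p(95)=104651419, p(96)=118114304, p(97)=133230930.
Final step: p(98) = p(97) + p(96) - p(93) - p(91) + p(86) + p(83) - p(76) - p(72) + p(63) + p(58) - p(47) - p(41) + p(28) + p(21) - p(6)
= 133230930 + 118114304 - 82010177 - 64112359 + 34262962 + 23338469 - 9289091 - 5392783 + 1505499 + 715220 - 124754 - 44583 + 3718 + 792 - 11
= 150198136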